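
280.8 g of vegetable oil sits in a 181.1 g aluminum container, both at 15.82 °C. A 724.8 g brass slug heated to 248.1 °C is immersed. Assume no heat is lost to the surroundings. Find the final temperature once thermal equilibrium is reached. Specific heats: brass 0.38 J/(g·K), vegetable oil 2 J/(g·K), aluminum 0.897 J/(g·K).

Net heat exchanged in the isolated system is zero:
724.8*0.38*(T − 248.1) + 280.8*2*(T − 15.82) + 181.1*0.897*(T − 15.82) = 0
(275.42 + 561.6 + 162.45) T = 275.42*248.1 + 561.6*15.82 + 162.45*15.82
T ≈ 79.83 °C

T_f ≈ 79.8 °C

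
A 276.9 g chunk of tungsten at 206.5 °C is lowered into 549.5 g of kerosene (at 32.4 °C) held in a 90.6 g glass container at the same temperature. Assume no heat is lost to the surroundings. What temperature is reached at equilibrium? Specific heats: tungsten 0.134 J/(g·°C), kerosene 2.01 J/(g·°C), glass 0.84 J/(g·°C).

T_f ≈ 37.7 °C

With ΣQ=0 the equilibrium temperature is the m·c-weighted mean:
T_f = (37.1·206.5 + 1104.5·32.4 + 76.1·32.4) / (37.1 + 1104.5 + 76.1)
    = 45914 / 1217.7 ≈ 37.70 °C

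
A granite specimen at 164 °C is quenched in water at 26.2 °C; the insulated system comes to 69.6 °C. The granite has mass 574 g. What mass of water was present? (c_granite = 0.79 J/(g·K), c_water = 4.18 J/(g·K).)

Energy conservation, ΣQ = 0:
574×0.79×(69.6 − 164) + m×4.18×(69.6 − 26.2) = 0
181.41 m = 42807
m = 42807/181.41 ≈ 236 g

m ≈ 236 g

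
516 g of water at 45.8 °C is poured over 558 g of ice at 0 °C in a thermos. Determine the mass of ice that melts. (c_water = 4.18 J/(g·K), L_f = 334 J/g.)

m_melted ≈ 296 g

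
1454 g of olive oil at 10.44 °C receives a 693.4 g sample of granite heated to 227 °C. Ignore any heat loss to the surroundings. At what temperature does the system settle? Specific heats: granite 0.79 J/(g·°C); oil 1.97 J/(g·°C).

T_f ≈ 45.2 °C

With ΣQ=0 the equilibrium temperature is the m·c-weighted mean:
T_f = (547.79×227 + 2864.4×10.44) / (547.79 + 2864.4)
    = 154252 / 3412.2 ≈ 45.21 °C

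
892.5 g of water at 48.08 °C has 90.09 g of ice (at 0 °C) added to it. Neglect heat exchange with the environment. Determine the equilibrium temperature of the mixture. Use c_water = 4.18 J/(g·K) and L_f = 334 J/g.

Sum of m c ΔT and latent-heat terms is zero:
fusion: m_ice L_f = 90.09·334 = 30090; warm the meltwater: 376.58 T; water cools: 892.5·4.18·(T − 48.08) = 3730.6(T − 48.08)
4107.2 T = 179370 − 30090 = 149280
T ≈ 36.35 °C — above 0 °C, consistent with complete melting.

T_f ≈ 36.3 °C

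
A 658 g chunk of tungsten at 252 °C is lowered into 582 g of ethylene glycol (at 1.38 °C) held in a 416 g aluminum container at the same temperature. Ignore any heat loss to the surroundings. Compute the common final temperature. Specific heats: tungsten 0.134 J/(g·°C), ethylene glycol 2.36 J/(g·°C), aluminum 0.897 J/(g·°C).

T_f ≈ 13.4 °C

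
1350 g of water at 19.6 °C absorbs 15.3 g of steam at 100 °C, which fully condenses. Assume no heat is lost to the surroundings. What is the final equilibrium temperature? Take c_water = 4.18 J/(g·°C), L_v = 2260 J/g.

T_f ≈ 26.6 °C

Conservation of energy gives ΣQ = 0:
latent heat released on condensation: 15.3×2260 = 34578; condensed water 100 °C→T: 63.95(T − 100); original water: 5643(T − 19.6)
5707 T = 34578 + 6395.4 + 110603 = 151576
T ≈ 26.56 °C — below 100 °C, confirming all the steam condensed.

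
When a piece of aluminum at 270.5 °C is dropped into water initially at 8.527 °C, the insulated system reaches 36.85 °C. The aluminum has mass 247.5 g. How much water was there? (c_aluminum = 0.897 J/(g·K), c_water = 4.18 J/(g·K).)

m ≈ 438 g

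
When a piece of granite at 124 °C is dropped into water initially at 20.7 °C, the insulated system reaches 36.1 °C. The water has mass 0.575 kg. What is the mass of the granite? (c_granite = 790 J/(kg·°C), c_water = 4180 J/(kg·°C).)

m ≈ 0.533 kg

Heat gained plus heat lost sum to zero:
m·790·(36.1 − 124) + 0.575·4180·(36.1 − 20.7) = 0
-69441 m = -37014
m = -37014/-69441 ≈ 0.533 kg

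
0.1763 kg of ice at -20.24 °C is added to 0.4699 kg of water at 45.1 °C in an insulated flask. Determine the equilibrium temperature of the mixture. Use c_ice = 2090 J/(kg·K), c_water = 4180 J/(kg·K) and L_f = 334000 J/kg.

T_f ≈ 8.2 °C

Taking heat into each body as positive, Σ m c ΔT = 0:
warm ice to 0 °C: 0.1763·2090·(0 − (-20.24)) = 7457.8; latent heat to melt: 0.1763·334000 = 58884; warm the meltwater: 736.93 T; water cools: 0.4699·4180·(T − 45.1) = 1964.2(T − 45.1)
2701.1 T = 88585 − 66342 = 22243
T ≈ 8.23 °C — above 0 °C, consistent with complete melting.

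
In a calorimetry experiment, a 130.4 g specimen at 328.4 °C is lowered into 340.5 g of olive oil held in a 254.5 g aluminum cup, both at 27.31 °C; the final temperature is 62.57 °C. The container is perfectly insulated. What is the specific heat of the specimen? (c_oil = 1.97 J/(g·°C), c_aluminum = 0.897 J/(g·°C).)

c ≈ 0.915 J/(g·°C)

Setting the total heat transfer to zero:
130.4×c×(62.57 − 328.4) + 340.5×1.97×(62.57 − 27.31) + 254.5×0.897×(62.57 − 27.31) = 0
-34664 c = -31701
c = -31701/-34664 ≈ 0.9145 J/(g·°C)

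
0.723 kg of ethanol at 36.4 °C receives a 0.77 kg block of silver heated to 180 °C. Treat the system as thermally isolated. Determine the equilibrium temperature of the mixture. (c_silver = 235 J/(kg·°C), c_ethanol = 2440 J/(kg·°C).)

T_f ≈ 49.8 °C

Heat gained plus heat lost sum to zero:
0.77·235·(T − 180) + 0.723·2440·(T − 36.4) = 0
180.95(T − 180) + 1764.1(T − 36.4) = 0
(180.95 + 1764.1) T = 180.95·180 + 1764.1·36.4
T = 96785 / 1945.1 = 49.8 °C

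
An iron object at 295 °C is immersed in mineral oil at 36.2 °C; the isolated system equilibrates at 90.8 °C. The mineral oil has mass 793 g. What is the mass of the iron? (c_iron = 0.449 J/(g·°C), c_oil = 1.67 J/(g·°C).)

Heat lost by the iron = heat gained by the oil:
m×0.449×(295 − 90.8) = 793×1.67×(90.8 − 36.2)
91.69 m = 72307  ⇒  m ≈ 788.6 g

m ≈ 789 g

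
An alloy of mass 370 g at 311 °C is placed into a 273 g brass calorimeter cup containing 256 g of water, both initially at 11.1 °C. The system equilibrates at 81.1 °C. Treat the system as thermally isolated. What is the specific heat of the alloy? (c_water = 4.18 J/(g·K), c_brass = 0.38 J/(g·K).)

c ≈ 0.966 J/(g·K)

Conservation of energy gives ΣQ = 0:
370×c×(81.1 − 311) + 256×4.18×(81.1 − 11.1) + 273×0.38×(81.1 − 11.1) = 0
-85063 c = -82167
c = -82167/-85063 ≈ 0.966 J/(g·K)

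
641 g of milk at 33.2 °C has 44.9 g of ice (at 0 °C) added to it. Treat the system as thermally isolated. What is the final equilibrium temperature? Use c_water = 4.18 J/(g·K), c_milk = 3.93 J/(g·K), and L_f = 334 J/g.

T_f ≈ 25.4 °C

Taking heat into each body as positive, Σ m c ΔT = 0:
fusion: m_ice L_f = 44.9·334 = 14997; meltwater 0→T: 44.9·4.18·T = 187.68 T; milk: 2519.1(T − 33.2)
2706.8 T = 83635 − 14997 = 68639
T ≈ 25.36 °C. Since T > 0 °C, the all-ice-melts assumption holds.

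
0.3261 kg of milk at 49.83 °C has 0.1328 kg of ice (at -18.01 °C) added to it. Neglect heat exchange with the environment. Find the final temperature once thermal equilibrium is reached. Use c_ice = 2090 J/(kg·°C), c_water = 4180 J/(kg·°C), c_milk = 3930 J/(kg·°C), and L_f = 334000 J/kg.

T_f ≈ 7.9 °C

Sum of m c ΔT and latent-heat terms is zero:
ice -18.01→0 °C: 0.1328·2090·18.01 = 4998.7
  melt ice: 0.1328·334000 = 44355
  meltwater 0→T: 0.1328·4180·T = 555.1 T
  milk cools: 0.3261·3930·(T − 49.83) = 1281.6(T − 49.83)
1836.7 T = 63861 − 49354 = 14507
T ≈ 7.90 °C — above 0 °C, consistent with complete melting.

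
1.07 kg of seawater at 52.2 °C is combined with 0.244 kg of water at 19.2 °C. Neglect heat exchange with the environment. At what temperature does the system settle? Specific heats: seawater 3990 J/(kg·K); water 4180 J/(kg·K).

T_f ≈ 45.8 °C

Set heat shed by the hot body equal to heat absorbed by the cold body:
1.07·3990·(52.2 − T) = 0.244·4180·(T − 19.2)
4269.3(52.2 − T) = 1019.9(T − 19.2)
5289.2 T = 242440  ⇒  T ≈ 45.84 °C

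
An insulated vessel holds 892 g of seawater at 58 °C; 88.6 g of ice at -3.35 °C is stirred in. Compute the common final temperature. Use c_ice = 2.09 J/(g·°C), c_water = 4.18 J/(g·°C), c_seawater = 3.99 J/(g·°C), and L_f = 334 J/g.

T_f ≈ 44.8 °C

Energy conservation, ΣQ = 0:
ice -3.35→0 °C: 88.6×2.09×3.35 = 620.33
  fusion: m_ice L_f = 88.6×334 = 29592
  meltwater 0→T: 88.6×4.18×T = 370.35 T
  seawater cools: 892×3.99×(T − 58) = 3559.1(T − 58)
3929.4 T = 206427 − 30213 = 176214
T ≈ 44.84 °C (positive, so assuming full melt was valid).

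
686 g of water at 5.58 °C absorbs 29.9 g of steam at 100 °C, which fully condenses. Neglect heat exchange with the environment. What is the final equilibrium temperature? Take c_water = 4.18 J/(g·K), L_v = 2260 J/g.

T_f ≈ 32.1 °C

Heat gained plus heat lost sum to zero:
steam→water at 100 °C releases m L_v = 29.9×2260 = 67574; condensed water 100 °C→T: 124.98(T − 100); water warms: 686×4.18×(T − 5.58) = 2867.5(T − 5.58)
2992.5 T = 67574 + 12498 + 16001 = 96073
T ≈ 32.10 °C (< 100 °C, so full condensation is consistent).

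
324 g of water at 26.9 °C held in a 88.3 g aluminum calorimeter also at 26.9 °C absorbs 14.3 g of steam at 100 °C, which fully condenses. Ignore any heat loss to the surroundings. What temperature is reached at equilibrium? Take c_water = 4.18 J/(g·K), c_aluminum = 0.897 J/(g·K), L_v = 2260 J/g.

Energy balance with sensible and latent terms:
latent heat released on condensation: 14.3·2260 = 32318
  condensate cools 100→T: 14.3·4.18·(T − 100) = 59.77(T − 100)
  original water: 1354.3(T − 26.9)
  aluminum cup: 88.3·0.897·(T − 26.9) = 79.21(T − 26.9)
1493.3 T = 32318 + 5977.4 + 38562 = 76857
T ≈ 51.47 °C (< 100 °C, so full condensation is consistent).

T_f ≈ 51.5 °C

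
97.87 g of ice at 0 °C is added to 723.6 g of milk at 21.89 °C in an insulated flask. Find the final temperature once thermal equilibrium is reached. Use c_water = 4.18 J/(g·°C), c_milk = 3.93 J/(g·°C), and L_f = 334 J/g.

T_f ≈ 9.1 °C

Conservation of energy gives ΣQ = 0:
melt ice: 97.87×334 = 32689
  warm the meltwater: 409.1 T
  milk cools: 723.6×3.93×(T − 21.89) = 2843.7(T − 21.89)
3252.8 T = 62250 − 32689 = 29561
T ≈ 9.09 °C (positive, so assuming full melt was valid).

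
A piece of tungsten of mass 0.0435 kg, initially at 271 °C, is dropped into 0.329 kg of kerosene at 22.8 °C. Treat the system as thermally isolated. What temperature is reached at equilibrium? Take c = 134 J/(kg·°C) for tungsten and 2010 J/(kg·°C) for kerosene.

T_f ≈ 25.0 °C

Conservation of energy gives ΣQ = 0:
0.0435×134×(T − 271) + 0.329×2010×(T − 22.8) = 0
5.829(T − 271) + 661.29(T − 22.8) = 0
(5.829 + 661.29) T = 5.829×271 + 661.29×22.8
T = 16657/667.12 ≈ 24.97 °C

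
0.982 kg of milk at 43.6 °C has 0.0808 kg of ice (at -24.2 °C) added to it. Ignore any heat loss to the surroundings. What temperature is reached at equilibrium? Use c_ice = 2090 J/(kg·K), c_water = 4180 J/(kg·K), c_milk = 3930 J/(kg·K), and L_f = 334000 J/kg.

Energy conservation, ΣQ = 0:
ice -24.2→0 °C: 0.0808×2090×24.2 = 4086.7
  fusion: m_ice L_f = 0.0808×334000 = 26987
  meltwater 0→T: 0.0808×4180×T = 337.74 T
  milk cools: 0.982×3930×(T − 43.6) = 3859.3(T − 43.6)
4197 T = 168264 − 31074 = 137190
T ≈ 32.69 °C (positive, so assuming full melt was valid).

T_f ≈ 32.7 °C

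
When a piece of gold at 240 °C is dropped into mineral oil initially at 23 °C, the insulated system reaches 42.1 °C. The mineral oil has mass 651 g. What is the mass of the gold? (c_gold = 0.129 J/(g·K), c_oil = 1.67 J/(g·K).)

Conservation of energy gives ΣQ = 0:
m·0.129·(42.1 − 240) + 651·1.67·(42.1 − 23) = 0
-25.53 m = -20765
m = -20765/-25.53 ≈ 813.4 g

m ≈ 813 g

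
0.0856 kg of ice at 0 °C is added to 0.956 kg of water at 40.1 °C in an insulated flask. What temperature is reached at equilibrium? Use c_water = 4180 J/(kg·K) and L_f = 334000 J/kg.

T_f ≈ 30.2 °C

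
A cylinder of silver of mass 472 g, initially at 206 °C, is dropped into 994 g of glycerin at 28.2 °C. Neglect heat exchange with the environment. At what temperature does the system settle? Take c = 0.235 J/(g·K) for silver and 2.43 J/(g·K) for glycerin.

Set heat shed by the hot body equal to heat absorbed by the cold body:
472*0.235*(206 − T) = 994*2.43*(T − 28.2)
110.92(206 − T) = 2415.4(T − 28.2)
2526.3 T = 90964  ⇒  T ≈ 36.01 °C

T_f ≈ 36.0 °C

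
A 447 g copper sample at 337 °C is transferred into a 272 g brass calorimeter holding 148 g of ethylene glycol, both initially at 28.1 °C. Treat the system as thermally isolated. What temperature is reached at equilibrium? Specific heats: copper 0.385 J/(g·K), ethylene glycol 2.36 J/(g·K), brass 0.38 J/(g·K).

T_f ≈ 113.2 °C

T_f is the heat-capacity-weighted average of the initial temperatures:
T_f = (172.09*337 + 349.28*28.1 + 103.36*28.1) / (172.09 + 349.28 + 103.36)
    = 70715 / 624.74 ≈ 113.19 °C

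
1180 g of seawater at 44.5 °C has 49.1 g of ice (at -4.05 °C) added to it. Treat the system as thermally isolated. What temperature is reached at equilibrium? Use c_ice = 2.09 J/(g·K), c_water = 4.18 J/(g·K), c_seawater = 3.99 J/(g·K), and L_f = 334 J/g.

T_f ≈ 39.2 °C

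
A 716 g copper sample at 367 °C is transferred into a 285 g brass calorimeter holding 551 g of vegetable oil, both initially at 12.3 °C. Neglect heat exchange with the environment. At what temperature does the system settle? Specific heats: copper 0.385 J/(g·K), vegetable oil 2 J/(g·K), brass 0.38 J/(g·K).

T_f ≈ 78.1 °C

Heat gained plus heat lost sum to zero:
716*0.385*(T − 367) + 551*2*(T − 12.3) + 285*0.38*(T − 12.3) = 0
275.66(T − 367) + 1102(T − 12.3) + 108.3(T − 12.3) = 0
1486 T = 116054
T ≈ 78.10 °C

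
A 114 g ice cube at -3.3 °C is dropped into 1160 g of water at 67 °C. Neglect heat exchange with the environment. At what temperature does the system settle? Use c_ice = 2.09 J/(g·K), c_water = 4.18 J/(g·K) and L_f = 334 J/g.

Setting the total heat transfer to zero:
ice -3.3→0 °C: 114×2.09×3.3 = 786.26
  latent heat to melt: 114×334 = 38076
  meltwater 0→T: 114×4.18×T = 476.52 T
  water: 4848.8(T − 67)
5325.3 T = 324870 − 38862 = 286007
T ≈ 53.71 °C (positive, so assuming full melt was valid).

T_f ≈ 53.7 °C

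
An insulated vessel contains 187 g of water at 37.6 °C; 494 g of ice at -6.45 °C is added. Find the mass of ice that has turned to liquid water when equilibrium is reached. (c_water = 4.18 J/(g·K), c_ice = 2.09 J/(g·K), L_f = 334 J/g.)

Heat available from the water dropping to 0 °C: 187·4.18·37.6 = 29390 J.
Warming the ice to 0 °C takes 494·2.09·6.45 = 6659.4 J, leaving 22731 J for melting.
Fully melting the ice requires m_ice L_f = 494·334 = 164996 J.
That's not enough to melt it all — equilibrium is at 0 °C with ice remaining.
Mass melted = 22731/334 ≈ 68.06 g.

m_melted ≈ 68.1 g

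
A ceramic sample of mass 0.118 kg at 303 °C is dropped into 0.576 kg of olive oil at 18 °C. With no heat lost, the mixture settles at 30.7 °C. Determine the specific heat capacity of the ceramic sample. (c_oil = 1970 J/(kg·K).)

Heat lost by the ceramic sample = heat gained by the oil:
0.118·c·(303 − 30.7) = 0.576·1970·(30.7 − 18)
32.13 c = 14411  ⇒  c ≈ 448.5 J/(kg·K)

c ≈ 449 J/(kg·K)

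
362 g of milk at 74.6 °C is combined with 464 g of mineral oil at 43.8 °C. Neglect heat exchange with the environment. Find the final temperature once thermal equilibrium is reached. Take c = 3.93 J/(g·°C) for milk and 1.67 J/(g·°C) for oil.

Setting the total heat transfer to zero:
362*3.93*(T − 74.6) + 464*1.67*(T − 43.8) = 0
(1422.7 + 774.88) T = 1422.7*74.6 + 774.88*43.8
T ≈ 63.74 °C

T_f ≈ 63.7 °C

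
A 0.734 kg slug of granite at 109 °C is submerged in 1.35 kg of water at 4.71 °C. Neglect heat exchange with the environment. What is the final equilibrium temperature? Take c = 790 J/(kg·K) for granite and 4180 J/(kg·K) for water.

Setting the total heat transfer to zero:
0.734×790×(T − 109) + 1.35×4180×(T − 4.71) = 0
579.86(T − 109) + 5643(T − 4.71) = 0
6222.9 T = 89783
T = 89783 / 6222.9 = 14.4 °C

T_f ≈ 14.4 °C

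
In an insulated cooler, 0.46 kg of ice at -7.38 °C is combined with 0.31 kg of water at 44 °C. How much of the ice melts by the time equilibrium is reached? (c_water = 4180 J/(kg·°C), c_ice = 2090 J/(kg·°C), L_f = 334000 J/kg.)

Cooling the water to 0 °C releases 0.31·4180·44 = 57015 J.
Warming the ice to 0 °C takes 0.46·2090·7.38 = 7095.1 J, leaving 49920 J for melting.
To melt every bit of ice: 0.46·334000 = 153640 J.
Since 49920 < 153640 J, not all the ice melts; equilibrium is at 0 °C.
Mass melted = 49920/334000 ≈ 0.1495 kg.

m_melted ≈ 0.149 kg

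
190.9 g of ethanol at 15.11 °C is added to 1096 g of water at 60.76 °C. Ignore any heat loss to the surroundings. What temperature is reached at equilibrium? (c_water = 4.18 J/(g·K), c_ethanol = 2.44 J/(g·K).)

T_f ≈ 56.5 °C

T_f is the heat-capacity-weighted average of the initial temperatures:
T_f = (4581.3×60.76 + 465.8×15.11) / (4581.3 + 465.8)
    = 285397 / 5047.1 ≈ 56.55 °C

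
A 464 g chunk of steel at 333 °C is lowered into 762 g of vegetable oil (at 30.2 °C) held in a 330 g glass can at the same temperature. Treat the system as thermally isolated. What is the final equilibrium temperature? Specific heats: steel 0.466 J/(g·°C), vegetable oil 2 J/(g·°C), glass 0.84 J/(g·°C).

T_f ≈ 62.7 °C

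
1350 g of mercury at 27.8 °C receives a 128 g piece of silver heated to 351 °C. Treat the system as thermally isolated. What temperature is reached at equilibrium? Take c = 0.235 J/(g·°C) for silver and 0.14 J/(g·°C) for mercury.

T_f ≈ 72.2 °C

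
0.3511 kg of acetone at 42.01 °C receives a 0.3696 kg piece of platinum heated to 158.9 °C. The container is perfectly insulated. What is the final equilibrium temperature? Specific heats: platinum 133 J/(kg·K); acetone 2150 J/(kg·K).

T_f is the heat-capacity-weighted average of the initial temperatures:
T_f = (49.16*158.9 + 754.87*42.01) / (49.16 + 754.87)
    = 39523 / 804.02 ≈ 49.16 °C

T_f ≈ 49.2 °C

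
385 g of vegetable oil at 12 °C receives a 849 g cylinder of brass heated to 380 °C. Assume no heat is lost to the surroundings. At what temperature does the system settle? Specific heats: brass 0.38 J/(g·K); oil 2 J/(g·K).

T_f ≈ 120.7 °C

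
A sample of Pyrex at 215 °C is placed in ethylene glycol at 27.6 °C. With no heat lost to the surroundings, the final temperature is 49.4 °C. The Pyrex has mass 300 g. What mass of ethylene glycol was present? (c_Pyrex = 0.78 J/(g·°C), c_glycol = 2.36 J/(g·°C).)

m ≈ 753 g

Heat lost by the Pyrex = heat gained by the glycol:
300·0.78·(215 − 49.4) = m·2.36·(49.4 − 27.6)
51.45 m = 38750  ⇒  m ≈ 753.2 g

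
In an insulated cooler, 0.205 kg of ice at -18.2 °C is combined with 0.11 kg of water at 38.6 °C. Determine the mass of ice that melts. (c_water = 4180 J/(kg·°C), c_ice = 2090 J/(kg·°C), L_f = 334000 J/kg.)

m_melted ≈ 0.0298 kg

Cooling the water to 0 °C releases 0.11·4180·38.6 = 17748 J.
Of that, 0.205·2090·18.2 = 7797.8 J goes to bring the ice to 0 °C, leaving 9950.5 J.
Melting all 0.205 kg of ice would need 0.205·334000 = 68470 J.
9950.5 J < 68470 J, so only part of the ice melts and the system sits at 0 °C.
m_melt = 9950.5 / L_f = 0.02979 kg.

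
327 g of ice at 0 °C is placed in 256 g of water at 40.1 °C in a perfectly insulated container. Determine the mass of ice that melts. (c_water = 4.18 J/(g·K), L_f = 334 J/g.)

m_melted ≈ 128 g

Heat available from the water dropping to 0 °C: 256·4.18·40.1 = 42910 J.
To melt every bit of ice: 327·334 = 109218 J.
Since 42910 < 109218 J, not all the ice melts; equilibrium is at 0 °C.
Mass melted = 42910/334 ≈ 128.5 g.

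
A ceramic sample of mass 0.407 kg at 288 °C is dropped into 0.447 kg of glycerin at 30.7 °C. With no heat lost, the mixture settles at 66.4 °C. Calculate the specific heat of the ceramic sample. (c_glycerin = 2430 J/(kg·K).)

c ≈ 430 J/(kg·K)

m_s c (T_s − T_f) = m_glycerin c_glycerin (T_f − T_0):
0.407×c×(288 − 66.4) = 0.447×2430×(66.4 − 30.7)
90.19 c = 38778  ⇒  c ≈ 429.9 J/(kg·K)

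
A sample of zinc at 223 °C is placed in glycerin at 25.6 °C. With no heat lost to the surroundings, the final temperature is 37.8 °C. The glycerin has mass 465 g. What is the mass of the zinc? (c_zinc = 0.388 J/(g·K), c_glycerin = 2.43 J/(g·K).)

m ≈ 192 g

|Q_zinc| = |Q_glycerin|:
m×0.388×(223 − 37.8) = 465×2.43×(37.8 − 25.6)
71.86 m = 13785  ⇒  m ≈ 191.8 g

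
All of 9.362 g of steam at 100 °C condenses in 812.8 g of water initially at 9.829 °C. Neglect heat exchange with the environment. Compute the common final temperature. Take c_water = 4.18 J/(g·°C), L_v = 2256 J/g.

Energy balance with sensible and latent terms:
latent heat released on condensation: 9.362·2256 = 21121
  condensate cools 100→T: 9.362·4.18·(T − 100) = 39.13(T − 100)
  original water: 3397.5(T − 9.829)
3436.6 T = 21121 + 3913.3 + 33394 = 58428
T ≈ 17.00 °C (< 100 °C, so full condensation is consistent).

T_f ≈ 17.0 °C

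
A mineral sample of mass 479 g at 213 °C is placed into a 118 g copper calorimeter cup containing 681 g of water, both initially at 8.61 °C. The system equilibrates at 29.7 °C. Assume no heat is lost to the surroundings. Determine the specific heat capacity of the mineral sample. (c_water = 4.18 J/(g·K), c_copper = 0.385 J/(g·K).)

Heat gained plus heat lost sum to zero:
479×c×(29.7 − 213) + 681×4.18×(29.7 − 8.61) + 118×0.385×(29.7 − 8.61) = 0
-87801 c = -60992
c = -60992/-87801 ≈ 0.6947 J/(g·K)

c ≈ 0.695 J/(g·K)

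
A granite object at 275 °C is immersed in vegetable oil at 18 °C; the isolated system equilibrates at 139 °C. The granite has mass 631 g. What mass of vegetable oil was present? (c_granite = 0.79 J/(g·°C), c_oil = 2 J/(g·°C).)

Heat gained plus heat lost sum to zero:
631×0.79×(139 − 275) + m×2×(139 − 18) = 0
242 m = 67795
m = 67795/242 ≈ 280.1 g

m ≈ 280 g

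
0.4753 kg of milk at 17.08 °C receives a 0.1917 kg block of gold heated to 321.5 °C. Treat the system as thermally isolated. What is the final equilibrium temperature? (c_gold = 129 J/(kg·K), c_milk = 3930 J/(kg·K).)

|Q_gold| = |Q_milk|:
0.1917×129×(321.5 − T) = 0.4753×3930×(T − 17.08)
24.73(321.5 − T) = 1867.9(T − 17.08)
1892.7 T = 39855  ⇒  T ≈ 21.06 °C

T_f ≈ 21.1 °C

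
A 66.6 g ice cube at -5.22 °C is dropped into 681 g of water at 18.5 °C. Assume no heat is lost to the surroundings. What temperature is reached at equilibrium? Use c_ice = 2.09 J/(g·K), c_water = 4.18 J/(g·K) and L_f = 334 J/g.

T_f ≈ 9.5 °C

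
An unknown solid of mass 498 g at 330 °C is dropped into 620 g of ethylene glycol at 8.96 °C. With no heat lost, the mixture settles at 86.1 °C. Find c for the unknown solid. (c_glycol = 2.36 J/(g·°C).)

Energy conservation, ΣQ = 0:
498×c×(86.1 − 330) + 620×2.36×(86.1 − 8.96) = 0
-121462 c = -112871
c = -112871/-121462 ≈ 0.9293 J/(g·°C)

c ≈ 0.929 J/(g·°C)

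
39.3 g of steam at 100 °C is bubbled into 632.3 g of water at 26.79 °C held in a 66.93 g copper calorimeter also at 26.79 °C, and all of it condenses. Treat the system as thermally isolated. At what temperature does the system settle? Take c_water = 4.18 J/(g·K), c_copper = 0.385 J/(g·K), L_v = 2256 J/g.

T_f ≈ 62.3 °C

Heat gained plus heat lost sum to zero:
latent heat released on condensation: 39.3·2256 = 88661
  condensate cools 100→T: 39.3·4.18·(T − 100) = 164.27(T − 100)
  water warms: 632.3·4.18·(T − 26.79) = 2643(T − 26.79)
  cup: 25.77(T − 26.79)
2833.1 T = 88661 + 16427 + 71497 = 176585
T ≈ 62.33 °C — below 100 °C, confirming all the steam condensed.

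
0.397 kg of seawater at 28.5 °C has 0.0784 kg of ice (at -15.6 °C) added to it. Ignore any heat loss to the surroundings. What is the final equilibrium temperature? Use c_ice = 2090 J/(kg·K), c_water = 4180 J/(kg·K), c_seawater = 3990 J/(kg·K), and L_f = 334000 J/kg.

T_f ≈ 8.6 °C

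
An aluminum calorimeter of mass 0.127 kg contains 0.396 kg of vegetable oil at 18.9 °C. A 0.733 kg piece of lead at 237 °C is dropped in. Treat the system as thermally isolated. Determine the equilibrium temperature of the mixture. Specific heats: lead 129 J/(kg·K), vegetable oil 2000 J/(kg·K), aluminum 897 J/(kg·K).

T_f ≈ 39.5 °C

Net heat exchanged in the isolated system is zero:
0.733·129·(T − 237) + 0.396·2000·(T − 18.9) + 0.127·897·(T − 18.9) = 0
94.56(T − 237) + 792(T − 18.9) + 113.92(T − 18.9) = 0
1000.5 T = 39532
T = 39532 / 1000.5 = 39.5 °C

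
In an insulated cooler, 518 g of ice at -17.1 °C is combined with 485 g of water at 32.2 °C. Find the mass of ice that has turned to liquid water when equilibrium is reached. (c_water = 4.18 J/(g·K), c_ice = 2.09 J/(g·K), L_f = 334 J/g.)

Heat available from the water dropping to 0 °C: 485·4.18·32.2 = 65279 J.
Of that, 518·2.09·17.1 = 18513 J goes to bring the ice to 0 °C, leaving 46766 J.
Melting all 518 g of ice would need 518·334 = 173012 J.
That's not enough to melt it all — equilibrium is at 0 °C with ice remaining.
m_melted·334 = 46766  ⇒  m_melted ≈ 140 g.

m_melted ≈ 140 g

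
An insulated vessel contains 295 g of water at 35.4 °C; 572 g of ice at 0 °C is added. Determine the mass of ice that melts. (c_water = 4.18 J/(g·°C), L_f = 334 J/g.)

Water can give up m c ΔT = 295×4.18×35.4 = 43652 J before reaching 0 °C.
Melting all 572 g of ice would need 572×334 = 191048 J.
43652 J < 191048 J, so only part of the ice melts and the system sits at 0 °C.
Mass melted = 43652/334 ≈ 130.7 g.

m_melted ≈ 131 g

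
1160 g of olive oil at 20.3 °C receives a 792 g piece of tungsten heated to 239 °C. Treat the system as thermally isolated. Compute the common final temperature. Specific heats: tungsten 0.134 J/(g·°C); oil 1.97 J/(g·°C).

T_f ≈ 30.0 °C

Set heat shed by the hot body equal to heat absorbed by the cold body:
792·0.134·(239 − T) = 1160·1.97·(T − 20.3)
106.13(239 − T) = 2285.2(T − 20.3)
2391.3 T = 71754  ⇒  T ≈ 30.01 °C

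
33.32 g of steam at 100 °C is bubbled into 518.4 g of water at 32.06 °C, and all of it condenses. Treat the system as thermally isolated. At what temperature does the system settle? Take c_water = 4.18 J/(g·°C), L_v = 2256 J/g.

T_f ≈ 68.8 °C

Energy balance with sensible and latent terms:
condense steam: −33.32×2256 = −75170; condensed water 100 °C→T: 139.28(T − 100); original water: 2166.9(T − 32.06)
2306.2 T = 75170 + 13928 + 69471 = 158569
T ≈ 68.76 °C (< 100 °C, so full condensation is consistent).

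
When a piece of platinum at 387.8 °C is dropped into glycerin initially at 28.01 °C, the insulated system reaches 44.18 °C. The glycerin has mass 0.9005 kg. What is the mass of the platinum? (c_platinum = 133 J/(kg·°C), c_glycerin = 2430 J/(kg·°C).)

Heat lost by the platinum = heat gained by the glycerin:
m·133·(387.8 − 44.18) = 0.9005·2430·(44.18 − 28.01)
45701 m = 35383  ⇒  m ≈ 0.7742 kg

m ≈ 0.774 kg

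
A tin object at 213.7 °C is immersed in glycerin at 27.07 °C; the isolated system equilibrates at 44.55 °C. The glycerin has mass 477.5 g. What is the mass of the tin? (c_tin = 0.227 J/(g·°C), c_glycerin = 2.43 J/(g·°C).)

Energy conservation, ΣQ = 0:
m×0.227×(44.55 − 213.7) + 477.5×2.43×(44.55 − 27.07) = 0
-38.4 m = -20282
m = -20282/-38.4 ≈ 528.2 g

m ≈ 528 g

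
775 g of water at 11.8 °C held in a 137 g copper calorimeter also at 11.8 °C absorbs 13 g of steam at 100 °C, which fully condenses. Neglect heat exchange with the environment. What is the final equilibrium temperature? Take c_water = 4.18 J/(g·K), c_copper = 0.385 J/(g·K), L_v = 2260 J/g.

T_f ≈ 22.0 °C

Energy conservation, ΣQ = 0:
steam→water at 100 °C releases m L_v = 13·2260 = 29380; condensate cools 100→T: 13·4.18·(T − 100) = 54.34(T − 100); water warms: 775·4.18·(T − 11.8) = 3239.5(T − 11.8); copper cup: 137·0.385·(T − 11.8) = 52.75(T − 11.8)
3346.6 T = 29380 + 5434 + 38848 = 73662
T ≈ 22.01 °C — below 100 °C, confirming all the steam condensed.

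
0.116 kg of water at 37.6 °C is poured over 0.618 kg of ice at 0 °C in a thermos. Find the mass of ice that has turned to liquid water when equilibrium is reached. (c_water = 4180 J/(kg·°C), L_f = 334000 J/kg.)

m_melted ≈ 0.0546 kg

Cooling the water to 0 °C releases 0.116×4180×37.6 = 18231 J.
Fully melting the ice requires m_ice L_f = 0.618×334000 = 206412 J.
That's not enough to melt it all — equilibrium is at 0 °C with ice remaining.
Mass melted = 18231/334000 ≈ 0.05459 kg.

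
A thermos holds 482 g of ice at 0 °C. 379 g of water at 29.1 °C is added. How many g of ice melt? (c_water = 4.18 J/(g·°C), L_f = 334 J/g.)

Heat available from the water dropping to 0 °C: 379·4.18·29.1 = 46101 J.
To melt every bit of ice: 482·334 = 160988 J.
Since 46101 < 160988 J, not all the ice melts; equilibrium is at 0 °C.
m_melted·334 = 46101  ⇒  m_melted ≈ 138 g.

m_melted ≈ 138 g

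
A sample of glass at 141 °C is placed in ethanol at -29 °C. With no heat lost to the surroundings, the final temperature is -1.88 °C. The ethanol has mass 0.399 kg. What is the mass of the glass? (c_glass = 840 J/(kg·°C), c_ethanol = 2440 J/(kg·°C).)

m ≈ 0.22 kg

Heat lost by the glass = heat gained by the ethanol:
m·840·(141 − -1.88) = 0.399·2440·(-1.88 − (-29))
120019 m = 26403  ⇒  m ≈ 0.22 kg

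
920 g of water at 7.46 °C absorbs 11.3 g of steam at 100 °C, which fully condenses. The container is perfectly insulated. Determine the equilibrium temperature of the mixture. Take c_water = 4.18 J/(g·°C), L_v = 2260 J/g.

T_f ≈ 15.1 °C

Heat gained plus heat lost sum to zero:
condense steam: −11.3×2260 = −25538
  condensate cools 100→T: 11.3×4.18×(T − 100) = 47.23(T − 100)
  original water: 3845.6(T − 7.46)
3892.8 T = 25538 + 4723.4 + 28688 = 58950
T ≈ 15.14 °C, under the boiling point, so the assumption holds.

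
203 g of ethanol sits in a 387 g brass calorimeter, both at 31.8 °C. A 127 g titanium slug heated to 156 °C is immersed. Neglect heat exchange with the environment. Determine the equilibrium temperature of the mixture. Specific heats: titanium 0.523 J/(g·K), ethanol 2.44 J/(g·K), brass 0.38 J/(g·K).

Energy conservation, ΣQ = 0:
127*0.523*(T − 156) + 203*2.44*(T − 31.8) + 387*0.38*(T − 31.8) = 0
66.42(T − 156) + 495.32(T − 31.8) + 147.06(T − 31.8) = 0
(66.42 + 495.32 + 147.06) T = 66.42*156 + 495.32*31.8 + 147.06*31.8
T = 30789 / 708.8 = 43.4 °C

T_f ≈ 43.4 °C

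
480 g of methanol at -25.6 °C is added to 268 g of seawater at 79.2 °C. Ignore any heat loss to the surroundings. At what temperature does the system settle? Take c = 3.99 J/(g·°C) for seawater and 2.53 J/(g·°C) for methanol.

Net heat exchanged in the isolated system is zero:
268·3.99·(T − 79.2) + 480·2.53·(T − (-25.6)) = 0
1069.3(T − 79.2) + 1214.4(T − (-25.6)) = 0
2283.7 T = 53602
T = 53602/2283.7 ≈ 23.47 °C

T_f ≈ 23.5 °C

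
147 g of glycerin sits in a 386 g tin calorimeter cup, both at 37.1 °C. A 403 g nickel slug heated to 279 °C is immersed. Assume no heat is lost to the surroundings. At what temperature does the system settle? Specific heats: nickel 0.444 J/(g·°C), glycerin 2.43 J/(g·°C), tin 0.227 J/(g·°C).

T_f ≈ 106.5 °C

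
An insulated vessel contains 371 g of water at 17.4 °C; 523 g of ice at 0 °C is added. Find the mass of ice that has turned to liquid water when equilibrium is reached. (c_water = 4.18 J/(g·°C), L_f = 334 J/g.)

Cooling the water to 0 °C releases 371·4.18·17.4 = 26984 J.
Fully melting the ice requires m_ice L_f = 523·334 = 174682 J.
26984 J < 174682 J, so only part of the ice melts and the system sits at 0 °C.
Mass melted = 26984/334 ≈ 80.79 g.

m_melted ≈ 80.8 g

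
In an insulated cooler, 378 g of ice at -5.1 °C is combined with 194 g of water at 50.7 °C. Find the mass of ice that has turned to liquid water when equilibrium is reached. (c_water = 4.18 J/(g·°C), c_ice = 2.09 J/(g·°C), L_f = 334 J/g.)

Heat available from the water dropping to 0 °C: 194·4.18·50.7 = 41114 J.
Of that, 378·2.09·5.1 = 4029.1 J goes to bring the ice to 0 °C, leaving 37085 J.
To melt every bit of ice: 378·334 = 126252 J.
37085 J < 126252 J, so only part of the ice melts and the system sits at 0 °C.
m_melted·334 = 37085  ⇒  m_melted ≈ 111 g.

m_melted ≈ 111 g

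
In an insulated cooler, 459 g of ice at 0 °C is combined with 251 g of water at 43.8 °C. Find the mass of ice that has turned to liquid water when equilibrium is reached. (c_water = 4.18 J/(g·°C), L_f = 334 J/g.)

m_melted ≈ 138 g

Heat available from the water dropping to 0 °C: 251·4.18·43.8 = 45954 J.
Melting all 459 g of ice would need 459·334 = 153306 J.
45954 J < 153306 J, so only part of the ice melts and the system sits at 0 °C.
m_melt = 45954 / L_f = 137.6 g.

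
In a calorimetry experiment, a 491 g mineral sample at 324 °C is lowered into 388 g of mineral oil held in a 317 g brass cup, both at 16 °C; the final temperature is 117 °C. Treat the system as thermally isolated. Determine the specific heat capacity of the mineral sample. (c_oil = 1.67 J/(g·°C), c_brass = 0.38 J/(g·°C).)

c ≈ 0.764 J/(g·°C)

Taking heat into each body as positive, Σ m c ΔT = 0:
491×c×(117 − 324) + 388×1.67×(117 − 16) + 317×0.38×(117 − 16) = 0
-101637 c = -77610
c = -77610/-101637 ≈ 0.7636 J/(g·°C)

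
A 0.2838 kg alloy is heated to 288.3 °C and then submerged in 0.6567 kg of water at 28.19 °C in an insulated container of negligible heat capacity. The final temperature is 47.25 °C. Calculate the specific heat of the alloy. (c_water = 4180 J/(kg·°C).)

c ≈ 765 J/(kg·°C)

Let T be the final temperature. ΣQ_i = 0:
0.2838·c·(47.25 − 288.3) + 0.6567·4180·(47.25 − 28.19) = 0
-68.41 c = -52320
c = -52320/-68.41 ≈ 764.8 J/(kg·°C)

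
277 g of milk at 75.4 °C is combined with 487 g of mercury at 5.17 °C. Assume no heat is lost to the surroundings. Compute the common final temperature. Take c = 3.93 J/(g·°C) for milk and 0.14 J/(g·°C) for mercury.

T_f ≈ 71.3 °C

Set heat shed by the hot body equal to heat absorbed by the cold body:
277*3.93*(75.4 − T) = 487*0.14*(T − 5.17)
1088.6(75.4 − T) = 68.18(T − 5.17)
1156.8 T = 82434  ⇒  T ≈ 71.26 °C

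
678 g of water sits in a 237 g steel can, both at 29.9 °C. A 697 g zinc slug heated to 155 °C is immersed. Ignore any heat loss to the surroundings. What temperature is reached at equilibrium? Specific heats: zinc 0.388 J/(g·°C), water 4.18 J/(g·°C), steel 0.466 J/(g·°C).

T_f ≈ 40.4 °C

Conservation of energy gives ΣQ = 0:
697·0.388·(T − 155) + 678·4.18·(T − 29.9) + 237·0.466·(T − 29.9) = 0
3214.9 T = 129958
T ≈ 40.42 °C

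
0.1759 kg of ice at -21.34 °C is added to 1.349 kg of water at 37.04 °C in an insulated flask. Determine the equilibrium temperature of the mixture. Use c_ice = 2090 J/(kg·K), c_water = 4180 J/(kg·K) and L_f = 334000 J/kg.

T_f ≈ 22.3 °C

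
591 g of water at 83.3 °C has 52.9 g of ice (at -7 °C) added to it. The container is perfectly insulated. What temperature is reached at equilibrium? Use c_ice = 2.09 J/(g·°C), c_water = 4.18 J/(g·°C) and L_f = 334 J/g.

T_f ≈ 69.6 °C

Energy balance with sensible and latent terms:
ice -7→0 °C: 52.9×2.09×7 = 773.93; latent heat to melt: 52.9×334 = 17669; warm the meltwater: 221.12 T; water: 2470.4(T − 83.3)
2691.5 T = 205783 − 18443 = 187340
T ≈ 69.60 °C — above 0 °C, consistent with complete melting.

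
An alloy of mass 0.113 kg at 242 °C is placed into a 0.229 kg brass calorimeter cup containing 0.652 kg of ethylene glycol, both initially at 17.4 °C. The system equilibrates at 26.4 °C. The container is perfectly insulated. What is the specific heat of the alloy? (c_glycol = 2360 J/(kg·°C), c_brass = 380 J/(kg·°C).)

c ≈ 601 J/(kg·°C)

Taking heat into each body as positive, Σ m c ΔT = 0:
0.113×c×(26.4 − 242) + 0.652×2360×(26.4 − 17.4) + 0.229×380×(26.4 − 17.4) = 0
-24.36 c = -14632
c = -14632/-24.36 ≈ 600.6 J/(kg·°C)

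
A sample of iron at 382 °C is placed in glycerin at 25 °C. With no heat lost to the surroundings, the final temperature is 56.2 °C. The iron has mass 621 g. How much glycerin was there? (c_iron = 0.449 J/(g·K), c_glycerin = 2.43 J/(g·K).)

m ≈ 1200 g

Heat lost by the iron = heat gained by the glycerin:
621×0.449×(382 − 56.2) = m×2.43×(56.2 − 25)
75.82 m = 90842  ⇒  m ≈ 1198 g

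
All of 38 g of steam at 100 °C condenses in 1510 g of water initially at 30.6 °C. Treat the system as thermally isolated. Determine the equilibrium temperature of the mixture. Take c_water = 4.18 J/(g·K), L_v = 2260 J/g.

Energy conservation, ΣQ = 0:
condense steam: −38·2260 = −85880
  condensate cools 100→T: 38·4.18·(T − 100) = 158.84(T − 100)
  original water: 6311.8(T − 30.6)
6470.6 T = 85880 + 15884 + 193141 = 294905
T ≈ 45.58 °C, under the boiling point, so the assumption holds.

T_f ≈ 45.6 °C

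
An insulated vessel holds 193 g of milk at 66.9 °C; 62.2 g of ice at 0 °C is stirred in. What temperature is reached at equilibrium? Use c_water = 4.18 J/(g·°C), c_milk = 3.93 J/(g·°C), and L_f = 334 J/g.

Conservation of energy gives ΣQ = 0:
melt ice: 62.2×334 = 20775; meltwater 0→T: 62.2×4.18×T = 260 T; milk cools: 193×3.93×(T − 66.9) = 758.49(T − 66.9)
1018.5 T = 50743 − 20775 = 29968
T ≈ 29.42 °C (positive, so assuming full melt was valid).

T_f ≈ 29.4 °C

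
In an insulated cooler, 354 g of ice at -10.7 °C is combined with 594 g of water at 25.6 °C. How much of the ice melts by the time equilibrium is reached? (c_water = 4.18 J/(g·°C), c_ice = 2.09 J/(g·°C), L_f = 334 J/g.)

Heat available from the water dropping to 0 °C: 594·4.18·25.6 = 63563 J.
Of that, 354·2.09·10.7 = 7916.5 J goes to bring the ice to 0 °C, leaving 55646 J.
Melting all 354 g of ice would need 354·334 = 118236 J.
Since 55646 < 118236 J, not all the ice melts; equilibrium is at 0 °C.
Mass melted = 55646/334 ≈ 166.6 g.

m_melted ≈ 167 g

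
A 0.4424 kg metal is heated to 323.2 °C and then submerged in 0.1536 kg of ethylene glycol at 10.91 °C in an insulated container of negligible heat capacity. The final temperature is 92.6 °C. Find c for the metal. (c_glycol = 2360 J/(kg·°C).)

c ≈ 290 J/(kg·°C)

Heat lost by the metal = heat gained by the glycol:
0.4424×c×(323.2 − 92.6) = 0.1536×2360×(92.6 − 10.91)
102.02 c = 29612  ⇒  c ≈ 290.3 J/(kg·°C)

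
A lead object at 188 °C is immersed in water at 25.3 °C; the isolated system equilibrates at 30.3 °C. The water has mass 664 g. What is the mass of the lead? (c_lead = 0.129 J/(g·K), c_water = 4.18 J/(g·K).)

Let T be the final temperature. ΣQ_i = 0:
m×0.129×(30.3 − 188) + 664×4.18×(30.3 − 25.3) = 0
-20.34 m = -13878
m = -13878/-20.34 ≈ 682.2 g

m ≈ 682 g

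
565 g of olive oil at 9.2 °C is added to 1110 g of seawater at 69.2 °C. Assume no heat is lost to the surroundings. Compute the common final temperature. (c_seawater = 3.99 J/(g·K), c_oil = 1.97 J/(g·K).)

T_f ≈ 57.1 °C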